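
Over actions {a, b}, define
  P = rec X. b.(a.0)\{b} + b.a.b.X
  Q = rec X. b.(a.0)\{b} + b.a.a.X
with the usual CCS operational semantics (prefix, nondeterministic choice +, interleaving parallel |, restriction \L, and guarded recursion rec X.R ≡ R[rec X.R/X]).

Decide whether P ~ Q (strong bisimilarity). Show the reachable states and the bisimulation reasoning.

Reachable graph of P (5 states):
  u0 = rec X. b.(a.0)\{b} + b.a.b.X ⊢ --b--▸ u1, --b--▸ u2
  u1 = (a.0)\{b} ⊢ --a--▸ u3
  u2 = a.b.(rec X. b.(a.0)\{b} + b.a.b.X) ⊢ --a--▸ u4
  u3 = 0\{b} ⊢ stopped
  u4 = b.(rec X. b.(a.0)\{b} + b.a.b.X) ⊢ --b--▸ u0
Reachable graph of Q (5 states):
  v0 = rec X. b.(a.0)\{b} + b.a.a.X ⊢ --b--▸ v1, --b--▸ v2
  v1 = (a.0)\{b} ⊢ --a--▸ v3
  v2 = a.a.(rec X. b.(a.0)\{b} + b.a.a.X) ⊢ --a--▸ v4
  v3 = 0\{b} ⊢ stopped
  v4 = a.(rec X. b.(a.0)\{b} + b.a.a.X) ⊢ --a--▸ v0
Partition-refinement fixed point:
  B0 = {u0}
  B1 = {u2}
  B2 = {u4}
  B3 = {u1, v1}
  B4 = {u3, v3}
  B5 = {v0}
  B6 = {v2}
  B7 = {v4}
u0 ∈ B0, v0 ∈ B5 → different blocks

NO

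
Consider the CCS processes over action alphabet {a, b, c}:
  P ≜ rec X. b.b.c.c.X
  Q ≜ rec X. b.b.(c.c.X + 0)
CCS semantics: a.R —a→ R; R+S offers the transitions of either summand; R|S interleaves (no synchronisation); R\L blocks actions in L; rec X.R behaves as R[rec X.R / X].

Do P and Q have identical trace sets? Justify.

trace-equivalent

P's transition system — 4 states:
  m0 = rec X. b.b.c.c.X ⊢ =b=> m1
  m1 = b.c.c.(rec X. b.b.c.c.X) ⊢ =b=> m2
  m2 = c.c.(rec X. b.b.c.c.X) ⊢ =c=> m3
  m3 = c.(rec X. b.b.c.c.X) ⊢ =c=> m0
Q's transition system — 4 states:
  n0 = rec X. b.b.(c.c.X + 0) ⊢ =b=> n1
  n1 = b.(c.c.(rec X. b.b.(c.c.X + 0)) + 0) ⊢ =b=> n2
  n2 = c.c.(rec X. b.b.(c.c.X + 0)) + 0 ⊢ =c=> n3
  n3 = c.(rec X. b.b.(c.c.X + 0)) ⊢ =c=> n0
Coarsest stable partition (strong bisimilarity classes):
  B0 = {m0, n0}
  B1 = {m1, n1}
  B2 = {m2, n2}
  B3 = {m3, n3}
m0 ∈ B0, n0 ∈ B0 → same block
Bisimilar ⇒ trace-equivalent.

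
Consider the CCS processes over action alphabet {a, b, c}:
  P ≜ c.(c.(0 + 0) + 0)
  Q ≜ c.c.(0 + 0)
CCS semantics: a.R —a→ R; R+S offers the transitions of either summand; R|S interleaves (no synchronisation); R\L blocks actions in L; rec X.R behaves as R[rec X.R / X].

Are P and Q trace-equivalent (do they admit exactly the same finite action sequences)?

P's transition system — 3 states:
  u0 = c.(c.(0 + 0) + 0) | --c--▸ u1
  u1 = c.(0 + 0) + 0 | --c--▸ u2
  u2 = 0 + 0 | (no moves)
Q's transition system — 3 states:
  v0 = c.c.(0 + 0) | --c--▸ v1
  v1 = c.(0 + 0) | --c--▸ v2
  v2 = 0 + 0 | (no moves)
Bisimilarity quotient blocks:
  B0 = {u0, v0}
  B1 = {u1, v1}
  B2 = {u2, v2}
u0 ∈ B0, v0 ∈ B0 → same block
Bisimilar ⇒ trace-equivalent.

traces(P) = traces(Q)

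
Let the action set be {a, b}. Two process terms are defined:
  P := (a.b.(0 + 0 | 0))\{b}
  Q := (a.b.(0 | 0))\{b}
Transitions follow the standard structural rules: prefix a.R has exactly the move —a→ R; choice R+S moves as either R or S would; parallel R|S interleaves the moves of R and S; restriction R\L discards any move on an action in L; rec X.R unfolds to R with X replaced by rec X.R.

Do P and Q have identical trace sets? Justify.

Reachable graph of P (2 states):
  m0 = (a.b.(0 + 0 | 0))\{b} ⊢ --a--▸ m1
  m1 = (b.(0 + 0 | 0))\{b} ⊢ (no moves)
Reachable graph of Q (2 states):
  n0 = (a.b.(0 | 0))\{b} ⊢ --a--▸ n1
  n1 = (b.(0 | 0))\{b} ⊢ (no moves)
Partition-refinement fixed point:
  B0 = {m0, n0}
  B1 = {m1, n1}
m0 ∈ B0, n0 ∈ B0 → same block
Bisimilar ⇒ trace-equivalent.

trace-equivalent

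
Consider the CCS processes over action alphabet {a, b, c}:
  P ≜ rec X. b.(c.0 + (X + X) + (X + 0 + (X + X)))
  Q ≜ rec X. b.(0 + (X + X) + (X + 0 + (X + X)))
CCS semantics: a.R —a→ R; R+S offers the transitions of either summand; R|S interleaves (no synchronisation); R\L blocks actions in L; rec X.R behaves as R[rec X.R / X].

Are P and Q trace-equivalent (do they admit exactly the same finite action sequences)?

trace-distinct — witness ⟨bc⟩

P's transition system — 3 states:
  p0 = rec X. b.(c.0 + (X + X) + (X + 0 + (X + X))) → ··b··> p1
  p1 = c.0 + ((rec X. b.(c.0 + (X + X) + (X + 0 + (X + X)))) + (rec X. b.(c.0 + (X + X) + (X + 0 + (X + X))))) + ((rec X. b.(c.0 + (X + X) + (X + 0 + (X + X)))) + 0 + ((rec X. b.(c.0 + (X + X) + (X + 0 + (X + X)))) + (rec X. b.(c.0 + (X + X) + (X + 0 + (X + X)))))) → ··b··> p1, ··c··> p2
  p2 = 0 → deadlocked
Q's transition system — 2 states:
  q0 = rec X. b.(0 + (X + X) + (X + 0 + (X + X))) → ··b··> q1
  q1 = 0 + ((rec X. b.(0 + (X + X) + (X + 0 + (X + X)))) + (rec X. b.(0 + (X + X) + (X + 0 + (X + X))))) + ((rec X. b.(0 + (X + X) + (X + 0 + (X + X)))) + 0 + ((rec X. b.(0 + (X + X) + (X + 0 + (X + X)))) + (rec X. b.(0 + (X + X) + (X + 0 + (X + X)))))) → ··b··> q1
Run σ = ⟨bc⟩ on P: start {p0}
  step 1 (b): {p1}
  step 2 (c): {p2}
  ✓ P
Run σ = ⟨bc⟩ on Q: start {q0}
  step 1 (b): {q1}
  step 2 (c): ∅ (Q stuck)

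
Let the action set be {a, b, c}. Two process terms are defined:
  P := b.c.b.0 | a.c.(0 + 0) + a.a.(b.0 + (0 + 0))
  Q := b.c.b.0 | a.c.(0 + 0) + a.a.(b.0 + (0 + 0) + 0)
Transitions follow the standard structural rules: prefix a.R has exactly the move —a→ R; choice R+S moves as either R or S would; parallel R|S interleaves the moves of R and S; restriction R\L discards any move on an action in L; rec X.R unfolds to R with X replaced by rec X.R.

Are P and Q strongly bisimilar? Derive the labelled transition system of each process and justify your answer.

P's transition system — 15 states:
  m0 = b.c.b.0 | a.c.(0 + 0) + a.a.(b.0 + (0 + 0)) → —a→ m1, —a→ m2, —b→ m3
  m1 = a.(b.0 + (0 + 0)) → —a→ m4
  m2 = b.c.b.0 | c.(0 + 0) → —b→ m5, —c→ m6
  m3 = c.b.0 | a.c.(0 + 0) → —a→ m5, —c→ m7
  m4 = b.0 + (0 + 0) → —b→ m8
  m5 = c.b.0 | c.(0 + 0) → —c→ m10, —c→ m9
  m6 = b.c.b.0 | (0 + 0) → —b→ m10
  m7 = b.0 | a.c.(0 + 0) → —a→ m9, —b→ m11
  m8 = 0 → deadlocked
  m9 = b.0 | c.(0 + 0) → —b→ m12, —c→ m13
  m10 = c.b.0 | (0 + 0) → —c→ m13
  m11 = 0 | a.c.(0 + 0) → —a→ m12
  m12 = 0 | c.(0 + 0) → —c→ m14
  m13 = b.0 | (0 + 0) → —b→ m14
  m14 = 0 | (0 + 0) → deadlocked
Q's transition system — 15 states:
  n0 = b.c.b.0 | a.c.(0 + 0) + a.a.(b.0 + (0 + 0) + 0) → —a→ n1, —a→ n2, —b→ n3
  n1 = a.(b.0 + (0 + 0) + 0) → —a→ n4
  n2 = b.c.b.0 | c.(0 + 0) → —b→ n5, —c→ n6
  n3 = c.b.0 | a.c.(0 + 0) → —a→ n5, —c→ n7
  n4 = b.0 + (0 + 0) + 0 → —b→ n8
  n5 = c.b.0 | c.(0 + 0) → —c→ n10, —c→ n9
  n6 = b.c.b.0 | (0 + 0) → —b→ n10
  n7 = b.0 | a.c.(0 + 0) → —a→ n9, —b→ n11
  n8 = 0 → deadlocked
  n9 = b.0 | c.(0 + 0) → —b→ n12, —c→ n13
  n10 = c.b.0 | (0 + 0) → —c→ n13
  n11 = 0 | a.c.(0 + 0) → —a→ n12
  n12 = 0 | c.(0 + 0) → —c→ n14
  n13 = b.0 | (0 + 0) → —b→ n14
  n14 = 0 | (0 + 0) → deadlocked
Bisimilarity quotient blocks:
  B0 = {m0, n0}
  B1 = {m2, n2}
  B2 = {m5, n5}
  B3 = {m9, n9}
  B4 = {m12, n12}
  B5 = {m14, m8, n14, n8}
  B6 = {m13, m4, n13, n4}
  B7 = {m10, n10}
  B8 = {m6, n6}
  B9 = {m1, n1}
  B10 = {m3, n3}
  B11 = {m7, n7}
  B12 = {m11, n11}
m0 ∈ B0, n0 ∈ B0 → same block

P ~ Q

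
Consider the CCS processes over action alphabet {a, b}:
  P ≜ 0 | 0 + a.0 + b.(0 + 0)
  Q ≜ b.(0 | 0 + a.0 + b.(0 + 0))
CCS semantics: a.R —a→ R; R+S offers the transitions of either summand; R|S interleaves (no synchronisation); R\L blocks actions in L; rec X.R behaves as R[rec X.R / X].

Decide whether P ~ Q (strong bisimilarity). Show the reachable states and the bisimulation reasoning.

LTS(P): 3 reachable states
  u0 = 0 | 0 + a.0 + b.(0 + 0) → =a=> u1, =b=> u2
  u1 = 0 → stopped
  u2 = 0 + 0 → stopped
LTS(Q): 4 reachable states
  v0 = b.(0 | 0 + a.0 + b.(0 + 0)) → =b=> v1
  v1 = 0 | 0 + a.0 + b.(0 + 0) → =a=> v2, =b=> v3
  v2 = 0 → stopped
  v3 = 0 + 0 → stopped
Partition-refinement fixed point:
  B0 = {u0, v1}
  B1 = {u1, u2, v2, v3}
  B2 = {v0}
u0 ∈ B0, v0 ∈ B2 → different blocks

NO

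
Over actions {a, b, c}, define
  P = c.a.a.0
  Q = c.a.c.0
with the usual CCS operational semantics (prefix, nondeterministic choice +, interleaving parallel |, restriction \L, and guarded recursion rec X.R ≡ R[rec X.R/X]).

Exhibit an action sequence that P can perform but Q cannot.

P's transition system — 4 states:
  p0 = c.a.a.0 :: -c-> p1
  p1 = a.a.0 :: -a-> p2
  p2 = a.0 :: -a-> p3
  p3 = 0 :: ·
Q's transition system — 4 states:
  q0 = c.a.c.0 :: -c-> q1
  q1 = a.c.0 :: -a-> q2
  q2 = c.0 :: -c-> q3
  q3 = 0 :: ·
Executing caa from P (initial set {p0}):
  [1] c ⇒ {p1}
  [2] a ⇒ {p2}
  [3] a ⇒ {p3}
  — P admits the full trace.
Executing caa from Q (initial set {q0}):
  [1] c ⇒ {q1}
  [2] a ⇒ {q2}
  [3] a ⇒ no successor for Q

caa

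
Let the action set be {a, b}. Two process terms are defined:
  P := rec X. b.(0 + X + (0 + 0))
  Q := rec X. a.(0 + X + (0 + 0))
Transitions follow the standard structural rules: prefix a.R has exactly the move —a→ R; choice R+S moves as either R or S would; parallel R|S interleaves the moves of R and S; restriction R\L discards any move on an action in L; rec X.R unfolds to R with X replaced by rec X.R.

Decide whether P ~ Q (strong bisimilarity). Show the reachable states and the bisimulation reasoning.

not bisimilar

LTS(P): 2 reachable states
  u0 = rec X. b.(0 + X + (0 + 0)) → --b--▸ u1
  u1 = 0 + (rec X. b.(0 + X + (0 + 0))) + (0 + 0) → --b--▸ u1
LTS(Q): 2 reachable states
  v0 = rec X. a.(0 + X + (0 + 0)) → --a--▸ v1
  v1 = 0 + (rec X. a.(0 + X + (0 + 0))) + (0 + 0) → --a--▸ v1
Partition-refinement fixed point:
  B0 = {u0, u1}
  B1 = {v0, v1}
u0 ∈ B0, v0 ∈ B1 → different blocks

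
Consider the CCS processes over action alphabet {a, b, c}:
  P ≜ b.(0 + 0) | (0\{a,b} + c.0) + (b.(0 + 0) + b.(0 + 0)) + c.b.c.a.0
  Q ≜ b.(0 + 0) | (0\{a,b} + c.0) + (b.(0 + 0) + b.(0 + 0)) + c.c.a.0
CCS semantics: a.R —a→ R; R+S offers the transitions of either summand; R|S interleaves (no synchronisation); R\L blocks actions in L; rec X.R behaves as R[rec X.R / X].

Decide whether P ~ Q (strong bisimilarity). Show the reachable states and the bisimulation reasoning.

Reachable graph of P (9 states):
  u0 = b.(0 + 0) | (0\{a,b} + c.0) + (b.(0 + 0) + b.(0 + 0)) + c.b.c.a.0 :: -b-> u1, -b-> u2, -c-> u3, -c-> u4
  u1 = (0 + 0) | (0\{a,b} + c.0) :: -c-> u5
  u2 = 0 + 0 :: ∅
  u3 = b.(0 + 0) | 0 :: -b-> u5
  u4 = b.c.a.0 :: -b-> u6
  u5 = (0 + 0) | 0 :: ∅
  u6 = c.a.0 :: -c-> u7
  u7 = a.0 :: -a-> u8
  u8 = 0 :: ∅
Reachable graph of Q (8 states):
  v0 = b.(0 + 0) | (0\{a,b} + c.0) + (b.(0 + 0) + b.(0 + 0)) + c.c.a.0 :: -b-> v1, -b-> v2, -c-> v3, -c-> v4
  v1 = (0 + 0) | (0\{a,b} + c.0) :: -c-> v5
  v2 = 0 + 0 :: ∅
  v3 = b.(0 + 0) | 0 :: -b-> v5
  v4 = c.a.0 :: -c-> v6
  v5 = (0 + 0) | 0 :: ∅
  v6 = a.0 :: -a-> v7
  v7 = 0 :: ∅
Partition-refinement fixed point:
  B0 = {u0}
  B1 = {u1, v1}
  B2 = {u2, u5, u8, v2, v5, v7}
  B3 = {u4}
  B4 = {u6, v4}
  B5 = {u7, v6}
  B6 = {u3, v3}
  B7 = {v0}
u0 ∈ B0, v0 ∈ B7 → different blocks

NO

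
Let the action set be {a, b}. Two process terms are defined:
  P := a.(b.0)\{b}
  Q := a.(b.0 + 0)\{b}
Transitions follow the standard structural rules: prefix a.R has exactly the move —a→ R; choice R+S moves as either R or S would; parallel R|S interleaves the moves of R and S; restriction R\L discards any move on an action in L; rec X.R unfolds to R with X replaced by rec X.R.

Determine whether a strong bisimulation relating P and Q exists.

Reachable graph of P (2 states):
  s0 = a.(b.0)\{b} ⊢ -a-> s1
  s1 = (b.0)\{b} ⊢ ∅
Reachable graph of Q (2 states):
  t0 = a.(b.0 + 0)\{b} ⊢ -a-> t1
  t1 = (b.0 + 0)\{b} ⊢ ∅
Bisimilarity quotient blocks:
  B0 = {s0, t0}
  B1 = {s1, t1}
s0 ∈ B0, t0 ∈ B0 → same block

P ~ Q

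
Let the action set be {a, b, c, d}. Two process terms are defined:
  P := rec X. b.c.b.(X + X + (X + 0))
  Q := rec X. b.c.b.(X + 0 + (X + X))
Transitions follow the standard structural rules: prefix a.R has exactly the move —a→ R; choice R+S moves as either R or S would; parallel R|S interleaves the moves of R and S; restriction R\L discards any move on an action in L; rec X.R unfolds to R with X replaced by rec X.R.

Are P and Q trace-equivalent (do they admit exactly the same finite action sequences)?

LTS(P): 4 reachable states
  m0 = rec X. b.c.b.(X + X + (X + 0)) | —b→ m1
  m1 = c.b.((rec X. b.c.b.(X + X + (X + 0))) + (rec X. b.c.b.(X + X + (X + 0))) + ((rec X. b.c.b.(X + X + (X + 0))) + 0)) | —c→ m2
  m2 = b.((rec X. b.c.b.(X + X + (X + 0))) + (rec X. b.c.b.(X + X + (X + 0))) + ((rec X. b.c.b.(X + X + (X + 0))) + 0)) | —b→ m3
  m3 = (rec X. b.c.b.(X + X + (X + 0))) + (rec X. b.c.b.(X + X + (X + 0))) + ((rec X. b.c.b.(X + X + (X + 0))) + 0) | —b→ m1
LTS(Q): 4 reachable states
  n0 = rec X. b.c.b.(X + 0 + (X + X)) | —b→ n1
  n1 = c.b.((rec X. b.c.b.(X + 0 + (X + X))) + 0 + ((rec X. b.c.b.(X + 0 + (X + X))) + (rec X. b.c.b.(X + 0 + (X + X))))) | —c→ n2
  n2 = b.((rec X. b.c.b.(X + 0 + (X + X))) + 0 + ((rec X. b.c.b.(X + 0 + (X + X))) + (rec X. b.c.b.(X + 0 + (X + X))))) | —b→ n3
  n3 = (rec X. b.c.b.(X + 0 + (X + X))) + 0 + ((rec X. b.c.b.(X + 0 + (X + X))) + (rec X. b.c.b.(X + 0 + (X + X)))) | —b→ n1
Coarsest stable partition (strong bisimilarity classes):
  B0 = {m0, m3, n0, n3}
  B1 = {m1, n1}
  B2 = {m2, n2}
m0 ∈ B0, n0 ∈ B0 → same block
Bisimilar ⇒ trace-equivalent.

traces(P) = traces(Q)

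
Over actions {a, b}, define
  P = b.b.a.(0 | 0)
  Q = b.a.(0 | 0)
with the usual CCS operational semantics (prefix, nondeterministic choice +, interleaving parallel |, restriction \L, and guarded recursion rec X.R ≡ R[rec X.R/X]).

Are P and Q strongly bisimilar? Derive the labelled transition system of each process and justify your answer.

NO

P's transition system — 4 states:
  u0 = b.b.a.(0 | 0) ⊢ -b-> u1
  u1 = b.a.(0 | 0) ⊢ -b-> u2
  u2 = a.(0 | 0) ⊢ -a-> u3
  u3 = 0 | 0 ⊢ deadlocked
Q's transition system — 3 states:
  v0 = b.a.(0 | 0) ⊢ -b-> v1
  v1 = a.(0 | 0) ⊢ -a-> v2
  v2 = 0 | 0 ⊢ deadlocked
Bisimilarity quotient blocks:
  B0 = {u0}
  B1 = {u1, v0}
  B2 = {u2, v1}
  B3 = {u3, v2}
u0 ∈ B0, v0 ∈ B1 → different blocks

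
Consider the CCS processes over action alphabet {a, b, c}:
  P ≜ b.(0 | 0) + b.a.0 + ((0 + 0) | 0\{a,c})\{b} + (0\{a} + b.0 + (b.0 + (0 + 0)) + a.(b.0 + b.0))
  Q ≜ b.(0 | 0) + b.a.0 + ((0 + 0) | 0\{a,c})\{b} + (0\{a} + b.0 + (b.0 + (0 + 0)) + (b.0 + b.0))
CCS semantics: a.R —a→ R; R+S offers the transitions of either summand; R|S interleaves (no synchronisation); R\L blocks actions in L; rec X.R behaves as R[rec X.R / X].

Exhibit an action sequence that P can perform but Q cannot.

LTS(P): 5 reachable states
  s0 = b.(0 | 0) + b.a.0 + ((0 + 0) | 0\{a,c})\{b} + (0\{a} + b.0 + (b.0 + (0 + 0)) + a.(b.0 + b.0)) → —a→ s1, —b→ s2, —b→ s3, —b→ s4
  s1 = b.0 + b.0 → —b→ s2
  s2 = 0 → (no moves)
  s3 = 0 | 0 → (no moves)
  s4 = a.0 → —a→ s2
LTS(Q): 4 reachable states
  t0 = b.(0 | 0) + b.a.0 + ((0 + 0) | 0\{a,c})\{b} + (0\{a} + b.0 + (b.0 + (0 + 0)) + (b.0 + b.0)) → —b→ t1, —b→ t2, —b→ t3
  t1 = 0 → (no moves)
  t2 = 0 | 0 → (no moves)
  t3 = a.0 → —a→ t1
Trace ⟨a⟩ through P, begin at {s0}:
  step 1 (a): {s1}
  P completes σ.
Trace ⟨a⟩ through Q, begin at {t0}:
  step 1 (a): no successor for Q

a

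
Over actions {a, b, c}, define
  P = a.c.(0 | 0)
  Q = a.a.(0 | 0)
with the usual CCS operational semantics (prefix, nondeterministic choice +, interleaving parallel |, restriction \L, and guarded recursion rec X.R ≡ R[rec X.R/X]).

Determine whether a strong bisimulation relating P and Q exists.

P's transition system — 3 states:
  m0 = a.c.(0 | 0) → =a=> m1
  m1 = c.(0 | 0) → =c=> m2
  m2 = 0 | 0 → (no moves)
Q's transition system — 3 states:
  n0 = a.a.(0 | 0) → =a=> n1
  n1 = a.(0 | 0) → =a=> n2
  n2 = 0 | 0 → (no moves)
Coarsest stable partition (strong bisimilarity classes):
  B0 = {m0}
  B1 = {m1}
  B2 = {m2, n2}
  B3 = {n0}
  B4 = {n1}
m0 ∈ B0, n0 ∈ B3 → different blocks

not bisimilar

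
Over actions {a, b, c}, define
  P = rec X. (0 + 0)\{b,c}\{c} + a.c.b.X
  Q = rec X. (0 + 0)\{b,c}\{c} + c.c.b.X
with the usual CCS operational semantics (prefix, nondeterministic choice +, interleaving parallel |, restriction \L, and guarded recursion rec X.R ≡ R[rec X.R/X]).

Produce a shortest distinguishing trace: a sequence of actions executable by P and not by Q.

Reachable graph of P (3 states):
  p0 = rec X. (0 + 0)\{b,c}\{c} + a.c.b.X :: --a--▸ p1
  p1 = c.b.(rec X. (0 + 0)\{b,c}\{c} + a.c.b.X) :: --c--▸ p2
  p2 = b.(rec X. (0 + 0)\{b,c}\{c} + a.c.b.X) :: --b--▸ p0
Reachable graph of Q (3 states):
  q0 = rec X. (0 + 0)\{b,c}\{c} + c.c.b.X :: --c--▸ q1
  q1 = c.b.(rec X. (0 + 0)\{b,c}\{c} + c.c.b.X) :: --c--▸ q2
  q2 = b.(rec X. (0 + 0)\{b,c}\{c} + c.c.b.X) :: --b--▸ q0
Executing a from P (initial set {p0}):
  after a @ step 1: {p1}
  — P admits the full trace.
Executing a from Q (initial set {q0}):
  after a @ step 1: ∅ (Q stuck)

a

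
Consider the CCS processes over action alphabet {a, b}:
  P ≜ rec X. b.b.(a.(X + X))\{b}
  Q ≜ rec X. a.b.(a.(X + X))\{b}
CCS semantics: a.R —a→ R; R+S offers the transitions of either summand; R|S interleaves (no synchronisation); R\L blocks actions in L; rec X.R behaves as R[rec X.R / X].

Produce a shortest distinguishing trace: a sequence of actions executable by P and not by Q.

b

LTS(P): 4 reachable states
  u0 = rec X. b.b.(a.(X + X))\{b} → =b=> u1
  u1 = b.(a.((rec X. b.b.(a.(X + X))\{b}) + (rec X. b.b.(a.(X + X))\{b})))\{b} → =b=> u2
  u2 = (a.((rec X. b.b.(a.(X + X))\{b}) + (rec X. b.b.(a.(X + X))\{b})))\{b} → =a=> u3
  u3 = ((rec X. b.b.(a.(X + X))\{b}) + (rec X. b.b.(a.(X + X))\{b}))\{b} → ∅
LTS(Q): 5 reachable states
  v0 = rec X. a.b.(a.(X + X))\{b} → =a=> v1
  v1 = b.(a.((rec X. a.b.(a.(X + X))\{b}) + (rec X. a.b.(a.(X + X))\{b})))\{b} → =b=> v2
  v2 = (a.((rec X. a.b.(a.(X + X))\{b}) + (rec X. a.b.(a.(X + X))\{b})))\{b} → =a=> v3
  v3 = ((rec X. a.b.(a.(X + X))\{b}) + (rec X. a.b.(a.(X + X))\{b}))\{b} → =a=> v4
  v4 = (b.(a.((rec X. a.b.(a.(X + X))\{b}) + (rec X. a.b.(a.(X + X))\{b})))\{b})\{b} → ∅
Executing b from P (initial set {u0}):
  step 1 (b): {u1}
  P completes σ.
Executing b from Q (initial set {v0}):
  step 1 (b): no successor for Q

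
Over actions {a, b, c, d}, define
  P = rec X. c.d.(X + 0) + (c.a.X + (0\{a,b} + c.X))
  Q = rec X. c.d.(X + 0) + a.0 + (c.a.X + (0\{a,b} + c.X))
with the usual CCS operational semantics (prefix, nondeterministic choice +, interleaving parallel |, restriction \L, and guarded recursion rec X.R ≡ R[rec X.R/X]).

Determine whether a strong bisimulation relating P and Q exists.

NO

P's transition system — 4 states:
  s0 = rec X. c.d.(X + 0) + (c.a.X + (0\{a,b} + c.X)) ⊢ ··c··> s0, ··c··> s1, ··c··> s2
  s1 = a.(rec X. c.d.(X + 0) + (c.a.X + (0\{a,b} + c.X))) ⊢ ··a··> s0
  s2 = d.((rec X. c.d.(X + 0) + (c.a.X + (0\{a,b} + c.X))) + 0) ⊢ ··d··> s3
  s3 = (rec X. c.d.(X + 0) + (c.a.X + (0\{a,b} + c.X))) + 0 ⊢ ··c··> s0, ··c··> s1, ··c··> s2
Q's transition system — 5 states:
  t0 = rec X. c.d.(X + 0) + a.0 + (c.a.X + (0\{a,b} + c.X)) ⊢ ··a··> t1, ··c··> t0, ··c··> t2, ··c··> t3
  t1 = 0 ⊢ ∅
  t2 = a.(rec X. c.d.(X + 0) + a.0 + (c.a.X + (0\{a,b} + c.X))) ⊢ ··a··> t0
  t3 = d.((rec X. c.d.(X + 0) + a.0 + (c.a.X + (0\{a,b} + c.X))) + 0) ⊢ ··d··> t4
  t4 = (rec X. c.d.(X + 0) + a.0 + (c.a.X + (0\{a,b} + c.X))) + 0 ⊢ ··a··> t1, ··c··> t0, ··c··> t2, ··c··> t3
Coarsest stable partition (strong bisimilarity classes):
  B0 = {s0, s3}
  B1 = {s2}
  B2 = {s1}
  B3 = {t0, t4}
  B4 = {t1}
  B5 = {t3}
  B6 = {t2}
s0 ∈ B0, t0 ∈ B3 → different blocks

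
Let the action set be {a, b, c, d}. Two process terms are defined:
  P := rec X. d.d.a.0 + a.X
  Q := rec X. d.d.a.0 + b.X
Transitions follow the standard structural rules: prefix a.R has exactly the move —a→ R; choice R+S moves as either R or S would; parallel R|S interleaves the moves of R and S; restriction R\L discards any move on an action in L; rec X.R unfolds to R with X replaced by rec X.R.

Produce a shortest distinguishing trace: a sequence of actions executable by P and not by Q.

P's transition system — 4 states:
  u0 = rec X. d.d.a.0 + a.X → --a--▸ u0, --d--▸ u1
  u1 = d.a.0 → --d--▸ u2
  u2 = a.0 → --a--▸ u3
  u3 = 0 → stopped
Q's transition system — 4 states:
  v0 = rec X. d.d.a.0 + b.X → --b--▸ v0, --d--▸ v1
  v1 = d.a.0 → --d--▸ v2
  v2 = a.0 → --a--▸ v3
  v3 = 0 → stopped
Run σ = ⟨a⟩ on P: start {u0}
  [1] a ⇒ {u0}
  P completes σ.
Run σ = ⟨a⟩ on Q: start {v0}
  [1] a ⇒ ∅  — Q cannot continue

a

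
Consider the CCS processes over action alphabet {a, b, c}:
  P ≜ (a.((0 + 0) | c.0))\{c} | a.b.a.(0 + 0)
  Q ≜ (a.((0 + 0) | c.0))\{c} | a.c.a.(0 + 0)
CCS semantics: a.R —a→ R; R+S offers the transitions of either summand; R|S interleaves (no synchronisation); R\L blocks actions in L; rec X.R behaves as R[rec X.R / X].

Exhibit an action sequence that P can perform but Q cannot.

ab

P's transition system — 8 states:
  u0 = (a.((0 + 0) | c.0))\{c} | a.b.a.(0 + 0) → -a-> u1, -a-> u2
  u1 = ((0 + 0) | c.0)\{c} | a.b.a.(0 + 0) → -a-> u3
  u2 = (a.((0 + 0) | c.0))\{c} | b.a.(0 + 0) → -a-> u3, -b-> u4
  u3 = ((0 + 0) | c.0)\{c} | b.a.(0 + 0) → -b-> u5
  u4 = (a.((0 + 0) | c.0))\{c} | a.(0 + 0) → -a-> u5, -a-> u6
  u5 = ((0 + 0) | c.0)\{c} | a.(0 + 0) → -a-> u7
  u6 = (a.((0 + 0) | c.0))\{c} | (0 + 0) → -a-> u7
  u7 = ((0 + 0) | c.0)\{c} | (0 + 0) → ·
Q's transition system — 8 states:
  v0 = (a.((0 + 0) | c.0))\{c} | a.c.a.(0 + 0) → -a-> v1, -a-> v2
  v1 = ((0 + 0) | c.0)\{c} | a.c.a.(0 + 0) → -a-> v3
  v2 = (a.((0 + 0) | c.0))\{c} | c.a.(0 + 0) → -a-> v3, -c-> v4
  v3 = ((0 + 0) | c.0)\{c} | c.a.(0 + 0) → -c-> v5
  v4 = (a.((0 + 0) | c.0))\{c} | a.(0 + 0) → -a-> v5, -a-> v6
  v5 = ((0 + 0) | c.0)\{c} | a.(0 + 0) → -a-> v7
  v6 = (a.((0 + 0) | c.0))\{c} | (0 + 0) → -a-> v7
  v7 = ((0 + 0) | c.0)\{c} | (0 + 0) → ·
Run σ = ⟨ab⟩ on P: start {u0}
  after a @ step 1: {u1, u2}
  after b @ step 2: {u4}
  ✓ P
Run σ = ⟨ab⟩ on Q: start {v0}
  after a @ step 1: {v1, v2}
  after b @ step 2: no successor for Q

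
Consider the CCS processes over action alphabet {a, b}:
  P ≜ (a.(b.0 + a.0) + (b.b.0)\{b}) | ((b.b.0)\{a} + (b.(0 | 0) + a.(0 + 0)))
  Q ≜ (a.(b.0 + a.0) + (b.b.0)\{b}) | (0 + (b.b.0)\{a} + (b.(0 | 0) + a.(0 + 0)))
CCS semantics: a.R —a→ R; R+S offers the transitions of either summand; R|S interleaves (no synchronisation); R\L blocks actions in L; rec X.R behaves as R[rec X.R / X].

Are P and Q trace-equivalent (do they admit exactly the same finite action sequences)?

P's transition system — 15 states:
  u0 = (a.(b.0 + a.0) + (b.b.0)\{b}) | ((b.b.0)\{a} + (b.(0 | 0) + a.(0 + 0))) :: —a→ u1, —a→ u2, —b→ u3, —b→ u4
  u1 = (a.(b.0 + a.0) + (b.b.0)\{b}) | (0 + 0) :: —a→ u5
  u2 = (b.0 + a.0) | ((b.b.0)\{a} + (b.(0 | 0) + a.(0 + 0))) :: —a→ u5, —a→ u6, —b→ u6, —b→ u7, —b→ u8
  u3 = (a.(b.0 + a.0) + (b.b.0)\{b}) | (0 | 0) :: —a→ u7
  u4 = (a.(b.0 + a.0) + (b.b.0)\{b}) | (b.0)\{a} :: —a→ u8, —b→ u9
  u5 = (b.0 + a.0) | (0 + 0) :: —a→ u10, —b→ u10
  u6 = 0 | ((b.b.0)\{a} + (b.(0 | 0) + a.(0 + 0))) :: —a→ u10, —b→ u11, —b→ u12
  u7 = (b.0 + a.0) | (0 | 0) :: —a→ u11, —b→ u11
  u8 = (b.0 + a.0) | (b.0)\{a} :: —a→ u12, —b→ u12, —b→ u13
  u9 = (a.(b.0 + a.0) + (b.b.0)\{b}) | 0\{a} :: —a→ u13
  u10 = 0 | (0 + 0) :: deadlocked
  u11 = 0 | (0 | 0) :: deadlocked
  u12 = 0 | (b.0)\{a} :: —b→ u14
  u13 = (b.0 + a.0) | 0\{a} :: —a→ u14, —b→ u14
  u14 = 0 | 0\{a} :: deadlocked
Q's transition system — 15 states:
  v0 = (a.(b.0 + a.0) + (b.b.0)\{b}) | (0 + (b.b.0)\{a} + (b.(0 | 0) + a.(0 + 0))) :: —a→ v1, —a→ v2, —b→ v3, —b→ v4
  v1 = (a.(b.0 + a.0) + (b.b.0)\{b}) | (0 + 0) :: —a→ v5
  v2 = (b.0 + a.0) | (0 + (b.b.0)\{a} + (b.(0 | 0) + a.(0 + 0))) :: —a→ v5, —a→ v6, —b→ v6, —b→ v7, —b→ v8
  v3 = (a.(b.0 + a.0) + (b.b.0)\{b}) | (0 | 0) :: —a→ v7
  v4 = (a.(b.0 + a.0) + (b.b.0)\{b}) | (b.0)\{a} :: —a→ v8, —b→ v9
  v5 = (b.0 + a.0) | (0 + 0) :: —a→ v10, —b→ v10
  v6 = 0 | (0 + (b.b.0)\{a} + (b.(0 | 0) + a.(0 + 0))) :: —a→ v10, —b→ v11, —b→ v12
  v7 = (b.0 + a.0) | (0 | 0) :: —a→ v11, —b→ v11
  v8 = (b.0 + a.0) | (b.0)\{a} :: —a→ v12, —b→ v12, —b→ v13
  v9 = (a.(b.0 + a.0) + (b.b.0)\{b}) | 0\{a} :: —a→ v13
  v10 = 0 | (0 + 0) :: deadlocked
  v11 = 0 | (0 | 0) :: deadlocked
  v12 = 0 | (b.0)\{a} :: —b→ v14
  v13 = (b.0 + a.0) | 0\{a} :: —a→ v14, —b→ v14
  v14 = 0 | 0\{a} :: deadlocked
Coarsest stable partition (strong bisimilarity classes):
  B0 = {u0, v0}
  B1 = {u2, v2}
  B2 = {u13, u5, u7, v13, v5, v7}
  B3 = {u10, u11, u14, v10, v11, v14}
  B4 = {u8, v8}
  B5 = {u12, v12}
  B6 = {u6, v6}
  B7 = {u4, v4}
  B8 = {u1, u3, u9, v1, v3, v9}
u0 ∈ B0, v0 ∈ B0 → same block
Bisimilar ⇒ trace-equivalent.

traces(P) = traces(Q)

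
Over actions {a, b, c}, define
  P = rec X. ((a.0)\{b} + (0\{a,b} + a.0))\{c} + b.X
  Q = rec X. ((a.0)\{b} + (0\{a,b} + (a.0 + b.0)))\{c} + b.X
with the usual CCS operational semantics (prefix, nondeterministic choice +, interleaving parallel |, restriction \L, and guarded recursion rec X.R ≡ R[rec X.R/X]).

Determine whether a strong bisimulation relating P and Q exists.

P's transition system — 3 states:
  u0 = rec X. ((a.0)\{b} + (0\{a,b} + a.0))\{c} + b.X ⊢ -a-> u1, -a-> u2, -b-> u0
  u1 = 0\{b}\{c} ⊢ ∅
  u2 = 0\{c} ⊢ ∅
Q's transition system — 3 states:
  v0 = rec X. ((a.0)\{b} + (0\{a,b} + (a.0 + b.0)))\{c} + b.X ⊢ -a-> v1, -a-> v2, -b-> v0, -b-> v2
  v1 = 0\{b}\{c} ⊢ ∅
  v2 = 0\{c} ⊢ ∅
Bisimilarity quotient blocks:
  B0 = {u0}
  B1 = {u1, u2, v1, v2}
  B2 = {v0}
u0 ∈ B0, v0 ∈ B2 → different blocks

NO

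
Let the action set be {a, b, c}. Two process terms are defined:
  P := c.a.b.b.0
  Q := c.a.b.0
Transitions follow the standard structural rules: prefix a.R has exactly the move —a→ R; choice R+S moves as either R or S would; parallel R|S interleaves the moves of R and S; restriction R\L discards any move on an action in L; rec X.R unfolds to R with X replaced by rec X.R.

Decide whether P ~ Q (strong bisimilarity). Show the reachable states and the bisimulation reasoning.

not bisimilar

Reachable graph of P (5 states):
  p0 = c.a.b.b.0 ⊢ —c→ p1
  p1 = a.b.b.0 ⊢ —a→ p2
  p2 = b.b.0 ⊢ —b→ p3
  p3 = b.0 ⊢ —b→ p4
  p4 = 0 ⊢ stopped
Reachable graph of Q (4 states):
  q0 = c.a.b.0 ⊢ —c→ q1
  q1 = a.b.0 ⊢ —a→ q2
  q2 = b.0 ⊢ —b→ q3
  q3 = 0 ⊢ stopped
Bisimilarity quotient blocks:
  B0 = {p0}
  B1 = {p1}
  B2 = {p2}
  B3 = {p3, q2}
  B4 = {p4, q3}
  B5 = {q0}
  B6 = {q1}
p0 ∈ B0, q0 ∈ B5 → different blocks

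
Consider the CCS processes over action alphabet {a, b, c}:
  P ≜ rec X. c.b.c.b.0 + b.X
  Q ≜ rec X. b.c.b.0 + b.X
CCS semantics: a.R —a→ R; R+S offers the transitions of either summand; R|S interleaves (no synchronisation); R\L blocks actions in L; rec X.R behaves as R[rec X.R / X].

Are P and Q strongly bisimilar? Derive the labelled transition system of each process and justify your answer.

not bisimilar

Reachable graph of P (5 states):
  m0 = rec X. c.b.c.b.0 + b.X :: -b-> m0, -c-> m1
  m1 = b.c.b.0 :: -b-> m2
  m2 = c.b.0 :: -c-> m3
  m3 = b.0 :: -b-> m4
  m4 = 0 :: ·
Reachable graph of Q (4 states):
  n0 = rec X. b.c.b.0 + b.X :: -b-> n0, -b-> n1
  n1 = c.b.0 :: -c-> n2
  n2 = b.0 :: -b-> n3
  n3 = 0 :: ·
Partition-refinement fixed point:
  B0 = {m0}
  B1 = {m1}
  B2 = {m2, n1}
  B3 = {m3, n2}
  B4 = {m4, n3}
  B5 = {n0}
m0 ∈ B0, n0 ∈ B5 → different blocks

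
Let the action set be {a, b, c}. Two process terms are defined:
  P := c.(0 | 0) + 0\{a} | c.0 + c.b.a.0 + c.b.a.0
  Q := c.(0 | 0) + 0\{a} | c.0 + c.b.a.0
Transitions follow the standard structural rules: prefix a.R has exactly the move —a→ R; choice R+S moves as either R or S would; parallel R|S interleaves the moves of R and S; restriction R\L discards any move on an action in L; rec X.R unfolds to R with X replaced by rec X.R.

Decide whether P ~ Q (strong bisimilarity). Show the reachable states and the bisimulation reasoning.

YES

P's transition system — 6 states:
  s0 = c.(0 | 0) + 0\{a} | c.0 + c.b.a.0 + c.b.a.0 → -c-> s1, -c-> s2, -c-> s3
  s1 = 0 | 0 → stopped
  s2 = 0\{a} | 0 → stopped
  s3 = b.a.0 → -b-> s4
  s4 = a.0 → -a-> s5
  s5 = 0 → stopped
Q's transition system — 6 states:
  t0 = c.(0 | 0) + 0\{a} | c.0 + c.b.a.0 → -c-> t1, -c-> t2, -c-> t3
  t1 = 0 | 0 → stopped
  t2 = 0\{a} | 0 → stopped
  t3 = b.a.0 → -b-> t4
  t4 = a.0 → -a-> t5
  t5 = 0 → stopped
Partition-refinement fixed point:
  B0 = {s0, t0}
  B1 = {s1, s2, s5, t1, t2, t5}
  B2 = {s3, t3}
  B3 = {s4, t4}
s0 ∈ B0, t0 ∈ B0 → same block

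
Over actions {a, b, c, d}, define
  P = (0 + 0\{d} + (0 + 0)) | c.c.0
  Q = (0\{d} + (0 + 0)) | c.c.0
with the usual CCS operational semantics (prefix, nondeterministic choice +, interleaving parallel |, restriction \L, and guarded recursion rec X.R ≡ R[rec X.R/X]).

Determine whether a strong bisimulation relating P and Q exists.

P's transition system — 3 states:
  s0 = (0 + 0\{d} + (0 + 0)) | c.c.0 has moves =c=> s1
  s1 = (0 + 0\{d} + (0 + 0)) | c.0 has moves =c=> s2
  s2 = (0 + 0\{d} + (0 + 0)) | 0 has moves (no moves)
Q's transition system — 3 states:
  t0 = (0\{d} + (0 + 0)) | c.c.0 has moves =c=> t1
  t1 = (0\{d} + (0 + 0)) | c.0 has moves =c=> t2
  t2 = (0\{d} + (0 + 0)) | 0 has moves (no moves)
Partition-refinement fixed point:
  B0 = {s0, t0}
  B1 = {s1, t1}
  B2 = {s2, t2}
s0 ∈ B0, t0 ∈ B0 → same block

YES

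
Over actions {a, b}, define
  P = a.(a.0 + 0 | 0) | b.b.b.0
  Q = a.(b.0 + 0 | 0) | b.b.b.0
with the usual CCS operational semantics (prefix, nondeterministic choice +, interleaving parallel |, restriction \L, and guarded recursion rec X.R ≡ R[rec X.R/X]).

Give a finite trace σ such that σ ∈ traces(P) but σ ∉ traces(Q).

aa

P's transition system — 12 states:
  p0 = a.(a.0 + 0 | 0) | b.b.b.0 → ··a··> p1, ··b··> p2
  p1 = (a.0 + 0 | 0) | b.b.b.0 → ··a··> p3, ··b··> p4
  p2 = a.(a.0 + 0 | 0) | b.b.0 → ··a··> p4, ··b··> p5
  p3 = 0 | b.b.b.0 → ··b··> p6
  p4 = (a.0 + 0 | 0) | b.b.0 → ··a··> p6, ··b··> p7
  p5 = a.(a.0 + 0 | 0) | b.0 → ··a··> p7, ··b··> p8
  p6 = 0 | b.b.0 → ··b··> p9
  p7 = (a.0 + 0 | 0) | b.0 → ··a··> p9, ··b··> p10
  p8 = a.(a.0 + 0 | 0) | 0 → ··a··> p10
  p9 = 0 | b.0 → ··b··> p11
  p10 = (a.0 + 0 | 0) | 0 → ··a··> p11
  p11 = 0 | 0 → ∅
Q's transition system — 12 states:
  q0 = a.(b.0 + 0 | 0) | b.b.b.0 → ··a··> q1, ··b··> q2
  q1 = (b.0 + 0 | 0) | b.b.b.0 → ··b··> q3, ··b··> q4
  q2 = a.(b.0 + 0 | 0) | b.b.0 → ··a··> q3, ··b··> q5
  q3 = (b.0 + 0 | 0) | b.b.0 → ··b··> q6, ··b··> q7
  q4 = 0 | b.b.b.0 → ··b··> q7
  q5 = a.(b.0 + 0 | 0) | b.0 → ··a··> q6, ··b··> q8
  q6 = (b.0 + 0 | 0) | b.0 → ··b··> q10, ··b··> q9
  q7 = 0 | b.b.0 → ··b··> q10
  q8 = a.(b.0 + 0 | 0) | 0 → ··a··> q9
  q9 = (b.0 + 0 | 0) | 0 → ··b··> q11
  q10 = 0 | b.0 → ··b··> q11
  q11 = 0 | 0 → ∅
Executing aa from P (initial set {p0}):
  [1] a ⇒ {p1}
  [2] a ⇒ {p3}
  P completes σ.
Executing aa from Q (initial set {q0}):
  [1] a ⇒ {q1}
  [2] a ⇒ no successor for Q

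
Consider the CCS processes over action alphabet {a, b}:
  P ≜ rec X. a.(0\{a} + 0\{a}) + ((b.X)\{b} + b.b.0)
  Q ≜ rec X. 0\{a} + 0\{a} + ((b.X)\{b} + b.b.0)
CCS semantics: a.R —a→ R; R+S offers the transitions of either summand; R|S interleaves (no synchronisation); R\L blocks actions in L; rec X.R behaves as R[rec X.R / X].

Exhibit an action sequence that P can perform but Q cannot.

a

Reachable graph of P (4 states):
  p0 = rec X. a.(0\{a} + 0\{a}) + ((b.X)\{b} + b.b.0) | —a→ p1, —b→ p2
  p1 = 0\{a} + 0\{a} | ∅
  p2 = b.0 | —b→ p3
  p3 = 0 | ∅
Reachable graph of Q (3 states):
  q0 = rec X. 0\{a} + 0\{a} + ((b.X)\{b} + b.b.0) | —b→ q1
  q1 = b.0 | —b→ q2
  q2 = 0 | ∅
Executing a from P (initial set {p0}):
  [1] a ⇒ {p1}
  ✓ P
Executing a from Q (initial set {q0}):
  [1] a ⇒ ∅  — Q cannot continue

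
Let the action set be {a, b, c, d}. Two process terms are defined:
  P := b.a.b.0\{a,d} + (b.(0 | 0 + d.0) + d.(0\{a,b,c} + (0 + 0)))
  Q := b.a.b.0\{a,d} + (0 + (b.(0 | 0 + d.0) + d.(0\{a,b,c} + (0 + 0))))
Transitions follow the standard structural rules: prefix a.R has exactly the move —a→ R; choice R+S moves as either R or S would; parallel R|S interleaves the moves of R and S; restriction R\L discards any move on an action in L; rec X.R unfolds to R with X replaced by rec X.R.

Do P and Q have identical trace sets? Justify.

traces(P) = traces(Q)

P's transition system — 7 states:
  u0 = b.a.b.0\{a,d} + (b.(0 | 0 + d.0) + d.(0\{a,b,c} + (0 + 0))) | --b--▸ u1, --b--▸ u2, --d--▸ u3
  u1 = 0 | 0 + d.0 | --d--▸ u4
  u2 = a.b.0\{a,d} | --a--▸ u5
  u3 = 0\{a,b,c} + (0 + 0) | (no moves)
  u4 = 0 | (no moves)
  u5 = b.0\{a,d} | --b--▸ u6
  u6 = 0\{a,d} | (no moves)
Q's transition system — 7 states:
  v0 = b.a.b.0\{a,d} + (0 + (b.(0 | 0 + d.0) + d.(0\{a,b,c} + (0 + 0)))) | --b--▸ v1, --b--▸ v2, --d--▸ v3
  v1 = 0 | 0 + d.0 | --d--▸ v4
  v2 = a.b.0\{a,d} | --a--▸ v5
  v3 = 0\{a,b,c} + (0 + 0) | (no moves)
  v4 = 0 | (no moves)
  v5 = b.0\{a,d} | --b--▸ v6
  v6 = 0\{a,d} | (no moves)
Partition-refinement fixed point:
  B0 = {u0, v0}
  B1 = {u2, v2}
  B2 = {u5, v5}
  B3 = {u3, u4, u6, v3, v4, v6}
  B4 = {u1, v1}
u0 ∈ B0, v0 ∈ B0 → same block
Bisimilar ⇒ trace-equivalent.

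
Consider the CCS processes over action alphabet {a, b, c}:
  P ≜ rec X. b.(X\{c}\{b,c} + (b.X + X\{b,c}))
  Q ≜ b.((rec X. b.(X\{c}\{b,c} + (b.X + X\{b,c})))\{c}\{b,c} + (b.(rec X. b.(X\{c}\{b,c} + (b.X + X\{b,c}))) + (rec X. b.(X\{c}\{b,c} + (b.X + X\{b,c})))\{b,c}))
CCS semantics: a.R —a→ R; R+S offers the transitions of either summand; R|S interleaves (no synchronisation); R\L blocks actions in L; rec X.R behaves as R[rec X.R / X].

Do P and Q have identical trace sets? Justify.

traces(P) = traces(Q)

Reachable graph of P (2 states):
  p0 = rec X. b.(X\{c}\{b,c} + (b.X + X\{b,c})) | —b→ p1
  p1 = (rec X. b.(X\{c}\{b,c} + (b.X + X\{b,c})))\{c}\{b,c} + (b.(rec X. b.(X\{c}\{b,c} + (b.X + X\{b,c}))) + (rec X. b.(X\{c}\{b,c} + (b.X + X\{b,c})))\{b,c}) | —b→ p0
Reachable graph of Q (3 states):
  q0 = b.((rec X. b.(X\{c}\{b,c} + (b.X + X\{b,c})))\{c}\{b,c} + (b.(rec X. b.(X\{c}\{b,c} + (b.X + X\{b,c}))) + (rec X. b.(X\{c}\{b,c} + (b.X + X\{b,c})))\{b,c})) | —b→ q1
  q1 = (rec X. b.(X\{c}\{b,c} + (b.X + X\{b,c})))\{c}\{b,c} + (b.(rec X. b.(X\{c}\{b,c} + (b.X + X\{b,c}))) + (rec X. b.(X\{c}\{b,c} + (b.X + X\{b,c})))\{b,c}) | —b→ q2
  q2 = rec X. b.(X\{c}\{b,c} + (b.X + X\{b,c})) | —b→ q1
Partition-refinement fixed point:
  B0 = {p0, p1, q0, q1, q2}
p0 ∈ B0, q0 ∈ B0 → same block
Bisimilar ⇒ trace-equivalent.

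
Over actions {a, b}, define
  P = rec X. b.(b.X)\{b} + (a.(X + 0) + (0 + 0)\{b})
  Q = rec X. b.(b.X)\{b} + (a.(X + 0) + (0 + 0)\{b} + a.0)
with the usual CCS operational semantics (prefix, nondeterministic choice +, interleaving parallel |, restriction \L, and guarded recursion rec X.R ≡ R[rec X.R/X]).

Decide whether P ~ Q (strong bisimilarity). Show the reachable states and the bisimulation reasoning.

P's transition system — 3 states:
  s0 = rec X. b.(b.X)\{b} + (a.(X + 0) + (0 + 0)\{b}) ⊢ -a-> s1, -b-> s2
  s1 = (rec X. b.(b.X)\{b} + (a.(X + 0) + (0 + 0)\{b})) + 0 ⊢ -a-> s1, -b-> s2
  s2 = (b.(rec X. b.(b.X)\{b} + (a.(X + 0) + (0 + 0)\{b})))\{b} ⊢ deadlocked
Q's transition system — 4 states:
  t0 = rec X. b.(b.X)\{b} + (a.(X + 0) + (0 + 0)\{b} + a.0) ⊢ -a-> t1, -a-> t2, -b-> t3
  t1 = (rec X. b.(b.X)\{b} + (a.(X + 0) + (0 + 0)\{b} + a.0)) + 0 ⊢ -a-> t1, -a-> t2, -b-> t3
  t2 = 0 ⊢ deadlocked
  t3 = (b.(rec X. b.(b.X)\{b} + (a.(X + 0) + (0 + 0)\{b} + a.0)))\{b} ⊢ deadlocked
Coarsest stable partition (strong bisimilarity classes):
  B0 = {s0, s1}
  B1 = {s2, t2, t3}
  B2 = {t0, t1}
s0 ∈ B0, t0 ∈ B2 → different blocks

NO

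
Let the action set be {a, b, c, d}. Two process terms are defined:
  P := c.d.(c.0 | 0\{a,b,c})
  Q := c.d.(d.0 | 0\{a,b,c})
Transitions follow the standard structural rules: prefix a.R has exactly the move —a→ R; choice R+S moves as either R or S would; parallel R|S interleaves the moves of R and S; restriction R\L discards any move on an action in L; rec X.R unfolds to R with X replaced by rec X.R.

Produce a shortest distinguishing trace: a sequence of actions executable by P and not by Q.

cdc

P's transition system — 4 states:
  p0 = c.d.(c.0 | 0\{a,b,c}) | --c--▸ p1
  p1 = d.(c.0 | 0\{a,b,c}) | --d--▸ p2
  p2 = c.0 | 0\{a,b,c} | --c--▸ p3
  p3 = 0 | 0\{a,b,c} | ∅
Q's transition system — 4 states:
  q0 = c.d.(d.0 | 0\{a,b,c}) | --c--▸ q1
  q1 = d.(d.0 | 0\{a,b,c}) | --d--▸ q2
  q2 = d.0 | 0\{a,b,c} | --d--▸ q3
  q3 = 0 | 0\{a,b,c} | ∅
Trace ⟨cdc⟩ through P, begin at {p0}:
  step 1 (c): {p1}
  step 2 (d): {p2}
  step 3 (c): {p3}
  ✓ P
Trace ⟨cdc⟩ through Q, begin at {q0}:
  step 1 (c): {q1}
  step 2 (d): {q2}
  step 3 (c): no successor for Q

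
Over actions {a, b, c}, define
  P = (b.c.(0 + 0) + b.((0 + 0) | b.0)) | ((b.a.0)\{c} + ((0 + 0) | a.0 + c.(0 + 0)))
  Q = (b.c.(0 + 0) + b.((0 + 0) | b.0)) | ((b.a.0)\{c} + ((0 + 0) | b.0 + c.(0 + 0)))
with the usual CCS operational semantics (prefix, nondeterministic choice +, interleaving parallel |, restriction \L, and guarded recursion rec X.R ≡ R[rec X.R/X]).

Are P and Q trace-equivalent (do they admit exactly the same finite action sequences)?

LTS(P): 25 reachable states
  m0 = (b.c.(0 + 0) + b.((0 + 0) | b.0)) | ((b.a.0)\{c} + ((0 + 0) | a.0 + c.(0 + 0))) ⊢ ··a··> m1, ··b··> m2, ··b··> m3, ··b··> m4, ··c··> m5
  m1 = (b.c.(0 + 0) + b.((0 + 0) | b.0)) | ((0 + 0) | 0) ⊢ ··b··> m6, ··b··> m7
  m2 = (0 + 0) | b.0 | ((b.a.0)\{c} + ((0 + 0) | a.0 + c.(0 + 0))) ⊢ ··a··> m6, ··b··> m8, ··b··> m9, ··c··> m10
  m3 = (b.c.(0 + 0) + b.((0 + 0) | b.0)) | (a.0)\{c} ⊢ ··a··> m11, ··b··> m12, ··b··> m9
  m4 = c.(0 + 0) | ((b.a.0)\{c} + ((0 + 0) | a.0 + c.(0 + 0))) ⊢ ··a··> m7, ··b··> m12, ··c··> m13, ··c··> m14
  m5 = (b.c.(0 + 0) + b.((0 + 0) | b.0)) | (0 + 0) ⊢ ··b··> m10, ··b··> m14
  m6 = (0 + 0) | b.0 | ((0 + 0) | 0) ⊢ ··b··> m15
  m7 = c.(0 + 0) | ((0 + 0) | 0) ⊢ ··c··> m16
  m8 = (0 + 0) | 0 | ((b.a.0)\{c} + ((0 + 0) | a.0 + c.(0 + 0))) ⊢ ··a··> m15, ··b··> m17, ··c··> m18
  m9 = (0 + 0) | b.0 | (a.0)\{c} ⊢ ··a··> m19, ··b··> m17
  m10 = (0 + 0) | b.0 | (0 + 0) ⊢ ··b··> m18
  m11 = (b.c.(0 + 0) + b.((0 + 0) | b.0)) | 0\{c} ⊢ ··b··> m19, ··b··> m20
  m12 = c.(0 + 0) | (a.0)\{c} ⊢ ··a··> m20, ··c··> m21
  m13 = (0 + 0) | ((b.a.0)\{c} + ((0 + 0) | a.0 + c.(0 + 0))) ⊢ ··a··> m16, ··b··> m21, ··c··> m22
  m14 = c.(0 + 0) | (0 + 0) ⊢ ··c··> m22
  m15 = (0 + 0) | 0 | ((0 + 0) | 0) ⊢ ∅
  m16 = (0 + 0) | ((0 + 0) | 0) ⊢ ∅
  m17 = (0 + 0) | 0 | (a.0)\{c} ⊢ ··a··> m23
  m18 = (0 + 0) | 0 | (0 + 0) ⊢ ∅
  m19 = (0 + 0) | b.0 | 0\{c} ⊢ ··b··> m23
  m20 = c.(0 + 0) | 0\{c} ⊢ ··c··> m24
  m21 = (0 + 0) | (a.0)\{c} ⊢ ··a··> m24
  m22 = (0 + 0) | (0 + 0) ⊢ ∅
  m23 = (0 + 0) | 0 | 0\{c} ⊢ ∅
  m24 = (0 + 0) | 0\{c} ⊢ ∅
LTS(Q): 25 reachable states
  n0 = (b.c.(0 + 0) + b.((0 + 0) | b.0)) | ((b.a.0)\{c} + ((0 + 0) | b.0 + c.(0 + 0))) ⊢ ··b··> n1, ··b··> n2, ··b··> n3, ··b··> n4, ··c··> n5
  n1 = (0 + 0) | b.0 | ((b.a.0)\{c} + ((0 + 0) | b.0 + c.(0 + 0))) ⊢ ··b··> n6, ··b··> n7, ··b··> n8, ··c··> n9
  n2 = (b.c.(0 + 0) + b.((0 + 0) | b.0)) | ((0 + 0) | 0) ⊢ ··b··> n10, ··b··> n7
  n3 = (b.c.(0 + 0) + b.((0 + 0) | b.0)) | (a.0)\{c} ⊢ ··a··> n11, ··b··> n12, ··b··> n8
  n4 = c.(0 + 0) | ((b.a.0)\{c} + ((0 + 0) | b.0 + c.(0 + 0))) ⊢ ··b··> n10, ··b··> n12, ··c··> n13, ··c··> n14
  n5 = (b.c.(0 + 0) + b.((0 + 0) | b.0)) | (0 + 0) ⊢ ··b··> n14, ··b··> n9
  n6 = (0 + 0) | 0 | ((b.a.0)\{c} + ((0 + 0) | b.0 + c.(0 + 0))) ⊢ ··b··> n15, ··b··> n16, ··c··> n17
  n7 = (0 + 0) | b.0 | ((0 + 0) | 0) ⊢ ··b··> n15
  n8 = (0 + 0) | b.0 | (a.0)\{c} ⊢ ··a··> n18, ··b··> n16
  n9 = (0 + 0) | b.0 | (0 + 0) ⊢ ··b··> n17
  n10 = c.(0 + 0) | ((0 + 0) | 0) ⊢ ··c··> n19
  n11 = (b.c.(0 + 0) + b.((0 + 0) | b.0)) | 0\{c} ⊢ ··b··> n18, ··b··> n20
  n12 = c.(0 + 0) | (a.0)\{c} ⊢ ··a··> n20, ··c··> n21
  n13 = (0 + 0) | ((b.a.0)\{c} + ((0 + 0) | b.0 + c.(0 + 0))) ⊢ ··b··> n19, ··b··> n21, ··c··> n22
  n14 = c.(0 + 0) | (0 + 0) ⊢ ··c··> n22
  n15 = (0 + 0) | 0 | ((0 + 0) | 0) ⊢ ∅
  n16 = (0 + 0) | 0 | (a.0)\{c} ⊢ ··a··> n23
  n17 = (0 + 0) | 0 | (0 + 0) ⊢ ∅
  n18 = (0 + 0) | b.0 | 0\{c} ⊢ ··b··> n23
  n19 = (0 + 0) | ((0 + 0) | 0) ⊢ ∅
  n20 = c.(0 + 0) | 0\{c} ⊢ ··c··> n24
  n21 = (0 + 0) | (a.0)\{c} ⊢ ··a··> n24
  n22 = (0 + 0) | (0 + 0) ⊢ ∅
  n23 = (0 + 0) | 0 | 0\{c} ⊢ ∅
  n24 = (0 + 0) | 0\{c} ⊢ ∅
Run σ = ⟨a⟩ on P: start {m0}
  step 1 (a): {m1}
  P completes σ.
Run σ = ⟨a⟩ on Q: start {n0}
  step 1 (a): no successor for Q

NO — witness ⟨a⟩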